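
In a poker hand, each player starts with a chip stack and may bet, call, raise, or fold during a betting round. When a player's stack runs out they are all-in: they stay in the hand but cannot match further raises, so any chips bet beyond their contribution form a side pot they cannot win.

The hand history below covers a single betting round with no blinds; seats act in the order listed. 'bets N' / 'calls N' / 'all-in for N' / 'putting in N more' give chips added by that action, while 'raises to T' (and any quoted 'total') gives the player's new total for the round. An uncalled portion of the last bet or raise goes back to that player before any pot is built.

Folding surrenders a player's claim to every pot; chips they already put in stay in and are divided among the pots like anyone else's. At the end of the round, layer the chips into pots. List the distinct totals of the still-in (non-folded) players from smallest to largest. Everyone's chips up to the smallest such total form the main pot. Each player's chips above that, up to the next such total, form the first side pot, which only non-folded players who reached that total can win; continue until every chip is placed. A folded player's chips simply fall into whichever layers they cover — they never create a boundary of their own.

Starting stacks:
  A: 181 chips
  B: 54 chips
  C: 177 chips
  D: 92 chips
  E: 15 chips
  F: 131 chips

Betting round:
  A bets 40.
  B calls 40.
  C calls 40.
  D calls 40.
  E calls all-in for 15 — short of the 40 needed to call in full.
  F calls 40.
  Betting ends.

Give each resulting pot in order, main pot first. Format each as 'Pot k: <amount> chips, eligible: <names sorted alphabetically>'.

Pot 1: 90 chips, eligible: A, B, C, D, E, F
Pot 2: 125 chips, eligible: A, B, C, D, F

Derivation:
Contributions: A=40, B=40, C=40, D=40, E=15, F=40
Pot levels (distinct totals of non-folded players): 15, 40
Layer 1-15: 15 each from A, B, C, D, E, F = 15*6 = 90 chips; eligible A, B, C, D, E, F
Layer 16-40: 25 each from A, B, C, D, F = 25*5 = 125 chips; eligible A, B, C, D, F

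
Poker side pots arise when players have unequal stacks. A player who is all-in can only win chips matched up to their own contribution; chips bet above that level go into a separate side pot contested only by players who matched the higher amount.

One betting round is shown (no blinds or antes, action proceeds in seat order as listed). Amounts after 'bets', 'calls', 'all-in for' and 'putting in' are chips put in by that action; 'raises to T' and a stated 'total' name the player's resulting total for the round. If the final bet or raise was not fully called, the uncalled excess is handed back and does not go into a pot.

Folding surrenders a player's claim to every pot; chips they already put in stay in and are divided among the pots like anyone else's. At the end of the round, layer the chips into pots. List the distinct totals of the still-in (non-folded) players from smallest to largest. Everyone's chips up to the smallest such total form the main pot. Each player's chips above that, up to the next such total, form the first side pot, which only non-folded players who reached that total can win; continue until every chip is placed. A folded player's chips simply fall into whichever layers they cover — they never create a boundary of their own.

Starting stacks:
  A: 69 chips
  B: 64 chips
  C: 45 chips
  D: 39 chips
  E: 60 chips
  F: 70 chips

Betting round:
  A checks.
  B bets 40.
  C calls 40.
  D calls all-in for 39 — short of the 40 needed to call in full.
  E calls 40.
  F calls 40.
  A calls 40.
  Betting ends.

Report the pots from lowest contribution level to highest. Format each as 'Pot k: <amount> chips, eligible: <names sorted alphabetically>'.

Contributions: A=40, B=40, C=40, D=39, E=40, F=40
Pot levels (distinct totals of non-folded players): 39, 40
Layer 1-39: 39 each from A, B, C, D, E, F = 39*6 = 234 chips; eligible A, B, C, D, E, F
Layer 40-40: 1 each from A, B, C, E, F = 1*5 = 5 chips; eligible A, B, C, E, F

Pot 1: 234 chips, eligible: A, B, C, D, E, F
Pot 2: 5 chips, eligible: A, B, C, E, F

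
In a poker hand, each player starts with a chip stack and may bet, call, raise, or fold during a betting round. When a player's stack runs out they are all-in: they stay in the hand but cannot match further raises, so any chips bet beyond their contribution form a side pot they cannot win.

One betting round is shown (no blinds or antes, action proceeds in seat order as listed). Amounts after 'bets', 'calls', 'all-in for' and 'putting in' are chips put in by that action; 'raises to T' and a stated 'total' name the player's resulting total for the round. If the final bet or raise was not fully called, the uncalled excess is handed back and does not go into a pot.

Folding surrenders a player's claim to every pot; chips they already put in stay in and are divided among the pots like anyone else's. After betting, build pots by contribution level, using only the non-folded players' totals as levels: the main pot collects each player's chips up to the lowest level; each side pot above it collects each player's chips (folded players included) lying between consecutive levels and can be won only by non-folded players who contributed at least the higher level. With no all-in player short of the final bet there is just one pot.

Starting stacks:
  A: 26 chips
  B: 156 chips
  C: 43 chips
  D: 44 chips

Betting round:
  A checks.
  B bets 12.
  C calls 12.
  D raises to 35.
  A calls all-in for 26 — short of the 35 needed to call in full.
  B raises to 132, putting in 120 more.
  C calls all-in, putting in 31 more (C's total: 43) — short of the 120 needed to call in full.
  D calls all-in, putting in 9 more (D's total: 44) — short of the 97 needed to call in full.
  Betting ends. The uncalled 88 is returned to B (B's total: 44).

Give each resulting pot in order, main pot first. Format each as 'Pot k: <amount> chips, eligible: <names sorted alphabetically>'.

Contributions (after 88 returned to B): A=26, B=44, C=43, D=44
Pot levels (distinct totals of non-folded players): 26, 43, 44
Layer 1-26: 26 each from A, B, C, D = 26*4 = 104 chips; eligible A, B, C, D
Layer 27-43: 17 each from B, C, D = 17*3 = 51 chips; eligible B, C, D
Layer 44-44: 1 each from B, D = 1*2 = 2 chips; eligible B, D

Pot 1: 104 chips, eligible: A, B, C, D
Pot 2: 51 chips, eligible: B, C, D
Pot 3: 2 chips, eligible: B, D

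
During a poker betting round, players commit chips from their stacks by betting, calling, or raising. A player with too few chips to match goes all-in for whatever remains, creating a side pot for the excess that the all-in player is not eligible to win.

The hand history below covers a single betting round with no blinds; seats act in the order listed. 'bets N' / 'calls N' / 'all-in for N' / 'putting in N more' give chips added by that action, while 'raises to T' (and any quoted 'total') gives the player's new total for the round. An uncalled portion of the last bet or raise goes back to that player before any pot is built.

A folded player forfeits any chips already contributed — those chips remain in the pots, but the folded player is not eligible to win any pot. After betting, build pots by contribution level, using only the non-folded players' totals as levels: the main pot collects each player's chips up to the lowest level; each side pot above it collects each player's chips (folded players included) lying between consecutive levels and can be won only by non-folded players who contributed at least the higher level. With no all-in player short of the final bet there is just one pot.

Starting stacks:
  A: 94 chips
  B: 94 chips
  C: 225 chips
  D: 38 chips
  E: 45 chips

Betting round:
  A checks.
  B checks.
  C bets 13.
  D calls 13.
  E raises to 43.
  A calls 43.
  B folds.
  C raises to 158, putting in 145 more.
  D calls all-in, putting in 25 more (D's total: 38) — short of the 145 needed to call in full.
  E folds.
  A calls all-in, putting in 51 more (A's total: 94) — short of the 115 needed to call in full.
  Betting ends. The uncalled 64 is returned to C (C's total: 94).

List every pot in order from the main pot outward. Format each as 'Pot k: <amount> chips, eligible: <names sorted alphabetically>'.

Contributions (after 64 returned to C): A=94, C=94, D=38, E=43
Folded: B, E
Pot levels (distinct totals of non-folded players): 38, 94
Layer 1-38: 38 each from A, C, D, E = 38*4 = 152 chips; eligible A, C, D
Layer 39-94: A 56 + C 56 + E 5 = 117 chips; eligible A, C

Pot 1: 152 chips, eligible: A, C, D
Pot 2: 117 chips, eligible: A, C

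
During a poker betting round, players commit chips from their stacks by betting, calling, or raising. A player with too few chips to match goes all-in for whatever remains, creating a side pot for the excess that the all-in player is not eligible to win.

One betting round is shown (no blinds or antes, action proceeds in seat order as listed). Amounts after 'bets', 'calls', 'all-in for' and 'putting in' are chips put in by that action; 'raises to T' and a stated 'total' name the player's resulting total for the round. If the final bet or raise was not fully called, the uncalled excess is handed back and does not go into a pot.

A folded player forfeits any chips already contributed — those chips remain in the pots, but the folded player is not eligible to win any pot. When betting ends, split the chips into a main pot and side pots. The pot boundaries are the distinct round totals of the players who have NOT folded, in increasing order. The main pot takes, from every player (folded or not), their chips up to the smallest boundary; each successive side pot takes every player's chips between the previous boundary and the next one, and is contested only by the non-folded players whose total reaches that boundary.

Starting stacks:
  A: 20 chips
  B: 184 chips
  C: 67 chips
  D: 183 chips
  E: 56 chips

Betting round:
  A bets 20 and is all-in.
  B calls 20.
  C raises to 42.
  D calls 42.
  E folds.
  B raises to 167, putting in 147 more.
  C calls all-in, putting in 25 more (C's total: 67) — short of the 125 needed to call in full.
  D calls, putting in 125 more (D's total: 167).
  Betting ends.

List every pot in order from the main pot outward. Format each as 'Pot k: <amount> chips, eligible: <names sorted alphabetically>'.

Pot 1: 80 chips, eligible: A, B, C, D
Pot 2: 141 chips, eligible: B, C, D
Pot 3: 200 chips, eligible: B, D

Derivation:
Contributions: A=20, B=167, C=67, D=167
Folded: E
Pot levels (distinct totals of non-folded players): 20, 67, 167
Layer 1-20: 20 each from A, B, C, D = 20*4 = 80 chips; eligible A, B, C, D
Layer 21-67: 47 each from B, C, D = 47*3 = 141 chips; eligible B, C, D
Layer 68-167: 100 each from B, D = 100*2 = 200 chips; eligible B, D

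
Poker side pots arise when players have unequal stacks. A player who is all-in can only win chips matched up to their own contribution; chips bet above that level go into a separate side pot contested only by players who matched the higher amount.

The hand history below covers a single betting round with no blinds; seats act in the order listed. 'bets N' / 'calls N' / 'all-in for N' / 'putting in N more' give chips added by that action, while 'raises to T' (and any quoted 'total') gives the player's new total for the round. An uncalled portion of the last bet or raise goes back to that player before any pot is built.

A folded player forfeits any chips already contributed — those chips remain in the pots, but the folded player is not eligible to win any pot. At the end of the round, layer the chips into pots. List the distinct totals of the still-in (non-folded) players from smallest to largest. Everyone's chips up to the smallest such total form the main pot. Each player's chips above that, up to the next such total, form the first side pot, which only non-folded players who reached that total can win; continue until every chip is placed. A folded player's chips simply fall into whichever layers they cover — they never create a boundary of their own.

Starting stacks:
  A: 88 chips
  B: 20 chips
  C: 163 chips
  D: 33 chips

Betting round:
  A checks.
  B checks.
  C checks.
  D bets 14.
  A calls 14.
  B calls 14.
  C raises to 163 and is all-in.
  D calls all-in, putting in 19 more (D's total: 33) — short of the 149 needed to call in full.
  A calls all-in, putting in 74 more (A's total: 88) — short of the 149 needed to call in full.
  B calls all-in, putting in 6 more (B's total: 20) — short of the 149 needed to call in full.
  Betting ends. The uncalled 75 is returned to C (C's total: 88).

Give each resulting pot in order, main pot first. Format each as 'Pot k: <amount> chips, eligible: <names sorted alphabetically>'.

Contributions (after 75 returned to C): A=88, B=20, C=88, D=33
Pot levels (distinct totals of non-folded players): 20, 33, 88
Layer 1-20: 20 each from A, B, C, D = 20*4 = 80 chips; eligible A, B, C, D
Layer 21-33: 13 each from A, C, D = 13*3 = 39 chips; eligible A, C, D
Layer 34-88: 55 each from A, C = 55*2 = 110 chips; eligible A, C

Pot 1: 80 chips, eligible: A, B, C, D
Pot 2: 39 chips, eligible: A, C, D
Pot 3: 110 chips, eligible: A, C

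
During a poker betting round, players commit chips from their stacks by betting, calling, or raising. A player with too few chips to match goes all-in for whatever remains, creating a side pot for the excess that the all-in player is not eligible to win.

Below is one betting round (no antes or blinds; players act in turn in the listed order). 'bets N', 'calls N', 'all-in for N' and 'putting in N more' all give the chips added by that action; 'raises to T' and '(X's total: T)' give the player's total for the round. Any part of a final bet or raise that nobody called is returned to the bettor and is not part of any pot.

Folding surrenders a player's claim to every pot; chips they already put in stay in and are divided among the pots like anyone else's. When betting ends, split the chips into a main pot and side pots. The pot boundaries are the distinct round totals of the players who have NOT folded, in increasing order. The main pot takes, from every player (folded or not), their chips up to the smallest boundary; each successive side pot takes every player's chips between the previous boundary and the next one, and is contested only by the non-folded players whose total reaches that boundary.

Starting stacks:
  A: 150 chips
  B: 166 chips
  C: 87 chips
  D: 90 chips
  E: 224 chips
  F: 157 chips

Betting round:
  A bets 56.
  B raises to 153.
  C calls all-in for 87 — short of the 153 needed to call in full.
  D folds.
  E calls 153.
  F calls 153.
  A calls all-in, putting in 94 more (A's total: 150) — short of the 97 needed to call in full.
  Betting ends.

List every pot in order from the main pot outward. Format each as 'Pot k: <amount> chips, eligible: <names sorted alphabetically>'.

Contributions: A=150, B=153, C=87, E=153, F=153
Folded: D
Pot levels (distinct totals of non-folded players): 87, 150, 153
Layer 1-87: 87 each from A, B, C, E, F = 87*5 = 435 chips; eligible A, B, C, E, F
Layer 88-150: 63 each from A, B, E, F = 63*4 = 252 chips; eligible A, B, E, F
Layer 151-153: 3 each from B, E, F = 3*3 = 9 chips; eligible B, E, F

Pot 1: 435 chips, eligible: A, B, C, E, F
Pot 2: 252 chips, eligible: A, B, E, F
Pot 3: 9 chips, eligible: B, E, F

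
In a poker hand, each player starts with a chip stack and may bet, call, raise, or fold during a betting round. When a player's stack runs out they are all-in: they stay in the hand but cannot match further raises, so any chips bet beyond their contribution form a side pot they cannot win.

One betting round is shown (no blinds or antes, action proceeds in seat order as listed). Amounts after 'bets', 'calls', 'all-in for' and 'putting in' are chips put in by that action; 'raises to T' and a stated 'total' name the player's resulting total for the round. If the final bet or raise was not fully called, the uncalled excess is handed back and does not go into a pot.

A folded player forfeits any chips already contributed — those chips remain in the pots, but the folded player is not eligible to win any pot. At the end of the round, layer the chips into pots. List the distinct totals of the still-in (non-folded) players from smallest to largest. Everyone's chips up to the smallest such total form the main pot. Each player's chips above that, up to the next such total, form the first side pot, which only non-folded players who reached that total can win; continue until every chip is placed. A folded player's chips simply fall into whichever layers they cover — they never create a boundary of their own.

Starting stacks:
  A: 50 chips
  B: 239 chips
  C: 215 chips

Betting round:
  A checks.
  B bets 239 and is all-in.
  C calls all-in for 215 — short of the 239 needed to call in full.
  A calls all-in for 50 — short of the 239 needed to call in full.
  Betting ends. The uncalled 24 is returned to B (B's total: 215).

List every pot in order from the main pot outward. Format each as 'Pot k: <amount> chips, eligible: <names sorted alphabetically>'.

Contributions (after 24 returned to B): A=50, B=215, C=215
Pot levels (distinct totals of non-folded players): 50, 215
Layer 1-50: 50 each from A, B, C = 50*3 = 150 chips; eligible A, B, C
Layer 51-215: 165 each from B, C = 165*2 = 330 chips; eligible B, C

Pot 1: 150 chips, eligible: A, B, C
Pot 2: 330 chips, eligible: B, C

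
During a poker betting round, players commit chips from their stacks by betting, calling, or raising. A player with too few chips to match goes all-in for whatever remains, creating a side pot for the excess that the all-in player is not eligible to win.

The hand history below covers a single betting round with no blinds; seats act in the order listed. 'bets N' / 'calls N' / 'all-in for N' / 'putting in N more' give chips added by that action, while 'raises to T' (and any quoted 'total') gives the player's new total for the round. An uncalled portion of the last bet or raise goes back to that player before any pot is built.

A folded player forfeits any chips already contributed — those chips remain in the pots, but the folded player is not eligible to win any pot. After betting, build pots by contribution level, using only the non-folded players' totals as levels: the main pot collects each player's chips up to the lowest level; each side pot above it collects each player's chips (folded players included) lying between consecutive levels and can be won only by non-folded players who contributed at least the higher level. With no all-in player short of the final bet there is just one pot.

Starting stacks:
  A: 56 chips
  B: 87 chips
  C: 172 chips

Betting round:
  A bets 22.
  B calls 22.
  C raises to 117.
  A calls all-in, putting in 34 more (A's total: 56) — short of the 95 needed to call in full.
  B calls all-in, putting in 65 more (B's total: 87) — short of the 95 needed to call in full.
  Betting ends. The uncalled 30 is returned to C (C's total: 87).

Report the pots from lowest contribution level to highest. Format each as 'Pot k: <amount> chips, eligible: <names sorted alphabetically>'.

Pot 1: 168 chips, eligible: A, B, C
Pot 2: 62 chips, eligible: B, C

Derivation:
Contributions (after 30 returned to C): A=56, B=87, C=87
Pot levels (distinct totals of non-folded players): 56, 87
Layer 1-56: 56 each from A, B, C = 56*3 = 168 chips; eligible A, B, C
Layer 57-87: 31 each from B, C = 31*2 = 62 chips; eligible B, C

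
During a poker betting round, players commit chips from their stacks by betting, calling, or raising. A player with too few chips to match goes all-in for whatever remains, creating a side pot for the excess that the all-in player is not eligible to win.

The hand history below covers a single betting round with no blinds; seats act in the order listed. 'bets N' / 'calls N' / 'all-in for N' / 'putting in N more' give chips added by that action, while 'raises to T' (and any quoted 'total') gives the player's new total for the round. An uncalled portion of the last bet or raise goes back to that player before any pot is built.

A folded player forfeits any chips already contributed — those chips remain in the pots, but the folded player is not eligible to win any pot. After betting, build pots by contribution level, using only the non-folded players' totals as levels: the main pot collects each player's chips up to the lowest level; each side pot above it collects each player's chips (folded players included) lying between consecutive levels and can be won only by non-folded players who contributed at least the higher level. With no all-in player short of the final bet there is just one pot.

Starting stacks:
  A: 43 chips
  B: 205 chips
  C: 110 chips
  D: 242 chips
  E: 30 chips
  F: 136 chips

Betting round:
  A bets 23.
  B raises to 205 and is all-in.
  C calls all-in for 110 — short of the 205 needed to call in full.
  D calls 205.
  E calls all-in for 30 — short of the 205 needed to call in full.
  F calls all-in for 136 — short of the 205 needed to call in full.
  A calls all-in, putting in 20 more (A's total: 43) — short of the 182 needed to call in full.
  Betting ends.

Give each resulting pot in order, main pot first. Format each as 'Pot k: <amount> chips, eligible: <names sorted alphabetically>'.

Contributions: A=43, B=205, C=110, D=205, E=30, F=136
Pot levels (distinct totals of non-folded players): 30, 43, 110, 136, 205
Layer 1-30: 30 each from A, B, C, D, E, F = 30*6 = 180 chips; eligible A, B, C, D, E, F
Layer 31-43: 13 each from A, B, C, D, F = 13*5 = 65 chips; eligible A, B, C, D, F
Layer 44-110: 67 each from B, C, D, F = 67*4 = 268 chips; eligible B, C, D, F
Layer 111-136: 26 each from B, D, F = 26*3 = 78 chips; eligible B, D, F
Layer 137-205: 69 each from B, D = 69*2 = 138 chips; eligible B, D

Pot 1: 180 chips, eligible: A, B, C, D, E, F
Pot 2: 65 chips, eligible: A, B, C, D, F
Pot 3: 268 chips, eligible: B, C, D, F
Pot 4: 78 chips, eligible: B, D, F
Pot 5: 138 chips, eligible: B, D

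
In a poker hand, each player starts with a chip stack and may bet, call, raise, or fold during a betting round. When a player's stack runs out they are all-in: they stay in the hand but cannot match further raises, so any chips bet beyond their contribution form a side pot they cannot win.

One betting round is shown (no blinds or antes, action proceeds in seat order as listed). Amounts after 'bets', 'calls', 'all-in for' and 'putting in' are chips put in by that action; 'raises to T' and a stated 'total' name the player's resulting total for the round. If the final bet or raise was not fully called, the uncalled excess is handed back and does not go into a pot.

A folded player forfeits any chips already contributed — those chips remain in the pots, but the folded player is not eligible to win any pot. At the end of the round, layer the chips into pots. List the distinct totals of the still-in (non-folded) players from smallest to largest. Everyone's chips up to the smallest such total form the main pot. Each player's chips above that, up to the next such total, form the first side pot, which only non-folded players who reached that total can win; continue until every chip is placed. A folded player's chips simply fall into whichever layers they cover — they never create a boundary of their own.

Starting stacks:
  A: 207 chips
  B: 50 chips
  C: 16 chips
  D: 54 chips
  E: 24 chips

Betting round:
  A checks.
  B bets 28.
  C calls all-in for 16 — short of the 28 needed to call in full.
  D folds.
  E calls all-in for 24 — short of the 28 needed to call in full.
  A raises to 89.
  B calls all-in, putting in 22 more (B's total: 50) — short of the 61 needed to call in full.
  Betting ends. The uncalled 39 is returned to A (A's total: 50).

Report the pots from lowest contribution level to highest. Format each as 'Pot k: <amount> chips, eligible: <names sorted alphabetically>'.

Pot 1: 64 chips, eligible: A, B, C, E
Pot 2: 24 chips, eligible: A, B, E
Pot 3: 52 chips, eligible: A, B

Derivation:
Contributions (after 39 returned to A): A=50, B=50, C=16, E=24
Folded: D
Pot levels (distinct totals of non-folded players): 16, 24, 50
Layer 1-16: 16 each from A, B, C, E = 16*4 = 64 chips; eligible A, B, C, E
Layer 17-24: 8 each from A, B, E = 8*3 = 24 chips; eligible A, B, E
Layer 25-50: 26 each from A, B = 26*2 = 52 chips; eligible A, B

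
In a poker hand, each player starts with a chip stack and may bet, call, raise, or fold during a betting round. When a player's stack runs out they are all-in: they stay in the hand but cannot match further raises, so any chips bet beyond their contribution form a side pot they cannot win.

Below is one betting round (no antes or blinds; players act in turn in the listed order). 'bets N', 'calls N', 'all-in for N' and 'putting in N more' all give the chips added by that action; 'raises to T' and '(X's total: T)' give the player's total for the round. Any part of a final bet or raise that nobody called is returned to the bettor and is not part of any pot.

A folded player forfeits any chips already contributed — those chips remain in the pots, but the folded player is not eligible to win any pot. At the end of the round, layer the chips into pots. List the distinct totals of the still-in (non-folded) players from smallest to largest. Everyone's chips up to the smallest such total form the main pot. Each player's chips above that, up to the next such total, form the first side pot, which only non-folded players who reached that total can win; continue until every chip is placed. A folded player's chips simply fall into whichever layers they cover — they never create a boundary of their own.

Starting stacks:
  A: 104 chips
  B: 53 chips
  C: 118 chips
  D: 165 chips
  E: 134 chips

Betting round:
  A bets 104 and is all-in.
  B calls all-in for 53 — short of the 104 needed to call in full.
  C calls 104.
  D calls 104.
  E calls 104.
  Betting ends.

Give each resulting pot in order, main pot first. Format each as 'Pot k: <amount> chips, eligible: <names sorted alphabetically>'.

Pot 1: 265 chips, eligible: A, B, C, D, E
Pot 2: 204 chips, eligible: A, C, D, E

Derivation:
Contributions: A=104, B=53, C=104, D=104, E=104
Pot levels (distinct totals of non-folded players): 53, 104
Layer 1-53: 53 each from A, B, C, D, E = 53*5 = 265 chips; eligible A, B, C, D, E
Layer 54-104: 51 each from A, C, D, E = 51*4 = 204 chips; eligible A, C, D, E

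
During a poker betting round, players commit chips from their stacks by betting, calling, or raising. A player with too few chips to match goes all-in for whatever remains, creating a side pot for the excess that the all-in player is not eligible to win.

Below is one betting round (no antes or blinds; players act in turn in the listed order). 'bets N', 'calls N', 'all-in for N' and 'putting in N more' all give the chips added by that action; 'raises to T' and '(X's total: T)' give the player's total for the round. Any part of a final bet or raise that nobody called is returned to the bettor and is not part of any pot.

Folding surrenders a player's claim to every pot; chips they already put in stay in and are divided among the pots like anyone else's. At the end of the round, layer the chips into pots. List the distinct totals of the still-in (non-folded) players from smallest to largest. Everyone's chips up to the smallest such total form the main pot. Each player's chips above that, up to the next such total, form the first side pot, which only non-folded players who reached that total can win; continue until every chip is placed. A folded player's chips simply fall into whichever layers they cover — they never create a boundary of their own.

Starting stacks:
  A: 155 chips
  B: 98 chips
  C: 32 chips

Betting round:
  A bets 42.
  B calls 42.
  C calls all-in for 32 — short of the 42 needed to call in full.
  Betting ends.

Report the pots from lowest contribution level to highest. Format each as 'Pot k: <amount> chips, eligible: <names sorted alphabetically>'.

Contributions: A=42, B=42, C=32
Pot levels (distinct totals of non-folded players): 32, 42
Layer 1-32: 32 each from A, B, C = 32*3 = 96 chips; eligible A, B, C
Layer 33-42: 10 each from A, B = 10*2 = 20 chips; eligible A, B

Pot 1: 96 chips, eligible: A, B, C
Pot 2: 20 chips, eligible: A, B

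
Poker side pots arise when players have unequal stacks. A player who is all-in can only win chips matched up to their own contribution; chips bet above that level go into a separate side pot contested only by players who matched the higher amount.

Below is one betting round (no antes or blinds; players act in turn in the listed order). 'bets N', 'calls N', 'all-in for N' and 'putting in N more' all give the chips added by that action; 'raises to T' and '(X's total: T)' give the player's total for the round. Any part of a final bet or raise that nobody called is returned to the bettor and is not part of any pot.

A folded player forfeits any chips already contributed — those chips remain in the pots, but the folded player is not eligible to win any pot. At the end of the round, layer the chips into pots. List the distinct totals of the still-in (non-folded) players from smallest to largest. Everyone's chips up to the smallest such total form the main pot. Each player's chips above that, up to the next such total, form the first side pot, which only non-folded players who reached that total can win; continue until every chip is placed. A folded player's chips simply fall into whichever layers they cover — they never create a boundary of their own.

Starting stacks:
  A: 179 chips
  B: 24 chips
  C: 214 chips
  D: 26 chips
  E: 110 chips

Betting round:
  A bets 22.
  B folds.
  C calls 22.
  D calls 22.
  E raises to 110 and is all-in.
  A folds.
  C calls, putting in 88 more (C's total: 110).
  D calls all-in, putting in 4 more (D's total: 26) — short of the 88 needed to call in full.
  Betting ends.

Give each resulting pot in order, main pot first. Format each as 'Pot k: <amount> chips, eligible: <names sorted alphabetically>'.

Pot 1: 100 chips, eligible: C, D, E
Pot 2: 168 chips, eligible: C, E

Derivation:
Contributions: A=22, C=110, D=26, E=110
Folded: A, B
Pot levels (distinct totals of non-folded players): 26, 110
Layer 1-26: A 22 + C 26 + D 26 + E 26 = 100 chips; eligible C, D, E
Layer 27-110: 84 each from C, E = 84*2 = 168 chips; eligible C, E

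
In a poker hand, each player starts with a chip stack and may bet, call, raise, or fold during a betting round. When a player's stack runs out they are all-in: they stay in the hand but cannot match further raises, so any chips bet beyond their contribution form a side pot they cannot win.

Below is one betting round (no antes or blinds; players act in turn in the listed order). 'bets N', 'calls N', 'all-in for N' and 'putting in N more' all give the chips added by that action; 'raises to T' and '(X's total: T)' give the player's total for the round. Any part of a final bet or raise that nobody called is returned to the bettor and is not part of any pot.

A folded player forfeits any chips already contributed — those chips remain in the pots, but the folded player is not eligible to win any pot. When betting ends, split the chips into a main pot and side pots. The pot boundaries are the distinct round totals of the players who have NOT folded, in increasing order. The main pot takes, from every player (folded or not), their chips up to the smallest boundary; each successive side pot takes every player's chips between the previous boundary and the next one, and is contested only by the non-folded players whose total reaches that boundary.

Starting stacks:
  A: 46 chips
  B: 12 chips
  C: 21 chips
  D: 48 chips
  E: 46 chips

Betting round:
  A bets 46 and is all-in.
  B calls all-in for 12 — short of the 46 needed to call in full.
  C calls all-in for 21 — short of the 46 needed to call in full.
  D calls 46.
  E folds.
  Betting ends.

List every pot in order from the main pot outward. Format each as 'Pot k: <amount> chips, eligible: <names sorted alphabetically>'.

Contributions: A=46, B=12, C=21, D=46
Folded: E
Pot levels (distinct totals of non-folded players): 12, 21, 46
Layer 1-12: 12 each from A, B, C, D = 12*4 = 48 chips; eligible A, B, C, D
Layer 13-21: 9 each from A, C, D = 9*3 = 27 chips; eligible A, C, D
Layer 22-46: 25 each from A, D = 25*2 = 50 chips; eligible A, D

Pot 1: 48 chips, eligible: A, B, C, D
Pot 2: 27 chips, eligible: A, C, D
Pot 3: 50 chips, eligible: A, D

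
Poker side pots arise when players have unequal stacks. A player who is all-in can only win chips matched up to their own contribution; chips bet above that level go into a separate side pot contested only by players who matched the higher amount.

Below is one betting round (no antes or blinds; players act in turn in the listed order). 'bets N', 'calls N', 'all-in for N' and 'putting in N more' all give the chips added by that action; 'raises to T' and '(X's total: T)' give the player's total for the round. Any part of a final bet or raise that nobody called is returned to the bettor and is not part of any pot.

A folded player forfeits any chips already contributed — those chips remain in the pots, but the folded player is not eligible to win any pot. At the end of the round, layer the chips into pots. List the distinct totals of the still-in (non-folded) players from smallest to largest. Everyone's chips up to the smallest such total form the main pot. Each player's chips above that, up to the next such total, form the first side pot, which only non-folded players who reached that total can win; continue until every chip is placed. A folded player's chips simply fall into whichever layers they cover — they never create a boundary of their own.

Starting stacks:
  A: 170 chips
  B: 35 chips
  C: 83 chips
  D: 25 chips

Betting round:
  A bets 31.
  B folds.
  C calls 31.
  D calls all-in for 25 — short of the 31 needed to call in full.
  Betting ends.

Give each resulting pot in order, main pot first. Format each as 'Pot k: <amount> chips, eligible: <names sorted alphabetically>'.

Contributions: A=31, C=31, D=25
Folded: B
Pot levels (distinct totals of non-folded players): 25, 31
Layer 1-25: 25 each from A, C, D = 25*3 = 75 chips; eligible A, C, D
Layer 26-31: 6 each from A, C = 6*2 = 12 chips; eligible A, C

Pot 1: 75 chips, eligible: A, C, D
Pot 2: 12 chips, eligible: A, C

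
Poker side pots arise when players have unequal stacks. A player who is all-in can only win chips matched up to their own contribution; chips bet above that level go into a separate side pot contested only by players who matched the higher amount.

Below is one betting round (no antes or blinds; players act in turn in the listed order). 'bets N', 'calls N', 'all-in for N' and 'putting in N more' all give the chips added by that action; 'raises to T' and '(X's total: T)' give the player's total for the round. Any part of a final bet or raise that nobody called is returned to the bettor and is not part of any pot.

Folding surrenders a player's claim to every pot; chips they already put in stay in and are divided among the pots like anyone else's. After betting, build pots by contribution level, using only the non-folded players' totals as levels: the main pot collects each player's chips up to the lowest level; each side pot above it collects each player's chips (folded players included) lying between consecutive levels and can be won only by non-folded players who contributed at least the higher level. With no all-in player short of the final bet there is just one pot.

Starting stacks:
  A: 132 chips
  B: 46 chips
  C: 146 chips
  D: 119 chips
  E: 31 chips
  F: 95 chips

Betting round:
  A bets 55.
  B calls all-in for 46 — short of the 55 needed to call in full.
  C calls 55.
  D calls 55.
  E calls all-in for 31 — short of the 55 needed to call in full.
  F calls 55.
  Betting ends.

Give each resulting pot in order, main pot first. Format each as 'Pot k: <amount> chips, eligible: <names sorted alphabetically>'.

Pot 1: 186 chips, eligible: A, B, C, D, E, F
Pot 2: 75 chips, eligible: A, B, C, D, F
Pot 3: 36 chips, eligible: A, C, D, F

Derivation:
Contributions: A=55, B=46, C=55, D=55, E=31, F=55
Pot levels (distinct totals of non-folded players): 31, 46, 55
Layer 1-31: 31 each from A, B, C, D, E, F = 31*6 = 186 chips; eligible A, B, C, D, E, F
Layer 32-46: 15 each from A, B, C, D, F = 15*5 = 75 chips; eligible A, B, C, D, F
Layer 47-55: 9 each from A, C, D, F = 9*4 = 36 chips; eligible A, C, D, F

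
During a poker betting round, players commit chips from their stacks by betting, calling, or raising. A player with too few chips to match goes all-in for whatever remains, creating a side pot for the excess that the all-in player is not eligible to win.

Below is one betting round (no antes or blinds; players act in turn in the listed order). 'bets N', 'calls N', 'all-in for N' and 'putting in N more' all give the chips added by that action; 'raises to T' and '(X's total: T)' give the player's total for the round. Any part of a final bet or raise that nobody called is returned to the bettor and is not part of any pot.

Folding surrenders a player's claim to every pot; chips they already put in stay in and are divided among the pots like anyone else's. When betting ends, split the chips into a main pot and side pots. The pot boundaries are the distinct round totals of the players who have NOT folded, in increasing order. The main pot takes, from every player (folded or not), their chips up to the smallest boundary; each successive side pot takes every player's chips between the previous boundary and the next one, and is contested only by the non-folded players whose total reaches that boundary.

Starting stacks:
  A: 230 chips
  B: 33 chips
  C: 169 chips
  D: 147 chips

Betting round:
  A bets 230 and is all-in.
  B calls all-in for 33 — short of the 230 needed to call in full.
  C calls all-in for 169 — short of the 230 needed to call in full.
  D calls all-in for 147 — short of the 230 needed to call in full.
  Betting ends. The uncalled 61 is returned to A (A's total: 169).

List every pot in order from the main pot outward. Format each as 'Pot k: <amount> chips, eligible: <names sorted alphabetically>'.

Pot 1: 132 chips, eligible: A, B, C, D
Pot 2: 342 chips, eligible: A, C, D
Pot 3: 44 chips, eligible: A, C

Derivation:
Contributions (after 61 returned to A): A=169, B=33, C=169, D=147
Pot levels (distinct totals of non-folded players): 33, 147, 169
Layer 1-33: 33 each from A, B, C, D = 33*4 = 132 chips; eligible A, B, C, D
Layer 34-147: 114 each from A, C, D = 114*3 = 342 chips; eligible A, C, D
Layer 148-169: 22 each from A, C = 22*2 = 44 chips; eligible A, C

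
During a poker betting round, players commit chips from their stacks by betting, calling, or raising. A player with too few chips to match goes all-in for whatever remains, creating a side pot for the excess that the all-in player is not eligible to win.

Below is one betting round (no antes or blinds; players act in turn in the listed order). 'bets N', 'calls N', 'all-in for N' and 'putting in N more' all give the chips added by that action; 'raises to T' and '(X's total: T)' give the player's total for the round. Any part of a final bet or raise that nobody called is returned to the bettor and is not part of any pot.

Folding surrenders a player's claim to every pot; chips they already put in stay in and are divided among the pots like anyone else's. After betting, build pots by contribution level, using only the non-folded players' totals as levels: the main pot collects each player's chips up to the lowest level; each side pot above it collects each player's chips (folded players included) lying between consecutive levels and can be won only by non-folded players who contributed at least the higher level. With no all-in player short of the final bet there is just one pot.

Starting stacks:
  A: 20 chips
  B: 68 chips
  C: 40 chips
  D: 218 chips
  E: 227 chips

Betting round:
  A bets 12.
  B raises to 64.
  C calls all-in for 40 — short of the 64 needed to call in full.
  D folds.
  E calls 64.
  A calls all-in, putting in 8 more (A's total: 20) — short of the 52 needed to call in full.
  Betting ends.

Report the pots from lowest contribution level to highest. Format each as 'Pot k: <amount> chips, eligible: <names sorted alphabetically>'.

Contributions: A=20, B=64, C=40, E=64
Folded: D
Pot levels (distinct totals of non-folded players): 20, 40, 64
Layer 1-20: 20 each from A, B, C, E = 20*4 = 80 chips; eligible A, B, C, E
Layer 21-40: 20 each from B, C, E = 20*3 = 60 chips; eligible B, C, E
Layer 41-64: 24 each from B, E = 24*2 = 48 chips; eligible B, E

Pot 1: 80 chips, eligible: A, B, C, E
Pot 2: 60 chips, eligible: B, C, E
Pot 3: 48 chips, eligible: B, E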